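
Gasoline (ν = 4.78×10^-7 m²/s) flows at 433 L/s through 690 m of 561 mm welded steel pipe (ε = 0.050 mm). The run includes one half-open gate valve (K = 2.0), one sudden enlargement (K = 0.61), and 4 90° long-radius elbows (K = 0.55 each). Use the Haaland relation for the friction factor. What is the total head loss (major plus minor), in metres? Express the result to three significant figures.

H_L ≈ 3.16 m

V = 4Q/(πD²) = 1.752 m/s; V²/2g = 0.1564 m
Re = 2.06×10^6, ε/D = 8.91×10^-5 → f = 0.01252 (Haaland)
Major: h_f = f(L/D)·V²/2g = 0.01252·1230·0.1564 = 2.408 m
Minor: ΣK = 4.81; h_m = ΣK·V²/2g = 0.7523 m
Total H_L = 2.408 + 0.7523 = 3.161 m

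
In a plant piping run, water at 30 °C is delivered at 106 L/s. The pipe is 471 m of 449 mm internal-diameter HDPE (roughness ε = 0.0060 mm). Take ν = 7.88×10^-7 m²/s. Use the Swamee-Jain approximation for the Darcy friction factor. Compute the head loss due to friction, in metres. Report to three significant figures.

h_f ≈ 0.334 m

V = 4Q/(πD²) = 4·0.106/(π·0.449²) = 0.6695 m/s
Re = VD/ν = 0.6695·0.449/7.88×10^-7 = 3.81×10^5 → turbulent
ε/D = 0.0060/449 = 1.34×10^-5
Swamee-Jain: f = 0.01393
h_f = f(L/D)V²/(2g) = 0.01393·(471/0.449)·0.6695²/(2·9.81) = 0.3338 m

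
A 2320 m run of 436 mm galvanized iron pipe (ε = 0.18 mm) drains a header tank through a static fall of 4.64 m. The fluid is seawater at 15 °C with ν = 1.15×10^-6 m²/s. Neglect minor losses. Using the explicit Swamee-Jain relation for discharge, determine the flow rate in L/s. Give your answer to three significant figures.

Swamee-Jain (Type II): Q = -0.965·√(gD⁵h_f/L)·ln[ε/(3.7D) + √(3.17ν²L/(gD³h_f))]
√(gD⁵h_f/L) = √(9.81·0.436⁵·4.64/2320) = 0.01758
ε/(3.7D) = 1.12×10^-4; √(3.17ν²L/(gD³h_f)) = 5.08×10^-5
Q = -0.965·0.01758·ln(1.624×10^-4) = 0.1480 m³/s
Check: V = 0.992 m/s, Re = 3.76×10^5, f = 0.01751, h_f = 4.67 m ≈ 4.64 m ✓

Q ≈ 148 L/s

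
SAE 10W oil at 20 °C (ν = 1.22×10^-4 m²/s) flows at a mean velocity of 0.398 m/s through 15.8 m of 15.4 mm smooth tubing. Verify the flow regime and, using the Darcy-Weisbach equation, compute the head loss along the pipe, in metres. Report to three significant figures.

h_f ≈ 10.6 m

Re = VD/ν = 0.398·0.01540/1.22×10^-4 = 50.2 → laminar (Re < 2300)
f = 64/Re = 1.274
h_f = f(L/D)V²/(2g) = 1.274·(15.8/0.01540)·0.398²/(2·9.81) = 10.55 m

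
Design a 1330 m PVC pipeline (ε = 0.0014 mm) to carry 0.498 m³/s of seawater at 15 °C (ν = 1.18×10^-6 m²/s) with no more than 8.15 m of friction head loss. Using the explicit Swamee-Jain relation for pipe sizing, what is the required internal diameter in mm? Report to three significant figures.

Swamee-Jain (Type III): D = 0.66·[ε^1.25·(LQ²/(gh_f))^4.75 + ν·Q^9.4·(L/(gh_f))^5.2]^0.04
LQ²/(gh_f) = 4.126; L/(gh_f) = 16.64
Term 1 = ε^1.25·(…)^4.75 = 4.04×10^-5; Term 2 = ν·Q^9.4·(…)^5.2 = 0.00376
D = 0.66·(4.04×10^-5 + 0.00376)^0.04 = 0.5281 m = 528 mm
Check: V = 2.27 m/s, Re = 1.02×10^6, f = 0.01164, h_f = 7.72 m ≈ 8.15 m ✓

D ≈ 528 mm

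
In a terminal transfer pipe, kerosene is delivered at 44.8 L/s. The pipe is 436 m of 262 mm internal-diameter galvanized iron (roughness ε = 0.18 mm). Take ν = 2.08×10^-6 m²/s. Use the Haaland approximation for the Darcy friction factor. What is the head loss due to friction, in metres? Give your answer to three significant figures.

h_f ≈ 1.21 m

V = 4Q/(πD²) = 4·0.0448/(π·0.262²) = 0.8310 m/s
Re = VD/ν = 0.8310·0.262/2.08×10^-6 = 1.05×10^5 → turbulent
ε/D = 0.18/262 = 6.87×10^-4
Haaland: f = 0.02072
h_f = f(L/D)V²/(2g) = 0.02072·(436/0.262)·0.8310²/(2·9.81) = 1.213 m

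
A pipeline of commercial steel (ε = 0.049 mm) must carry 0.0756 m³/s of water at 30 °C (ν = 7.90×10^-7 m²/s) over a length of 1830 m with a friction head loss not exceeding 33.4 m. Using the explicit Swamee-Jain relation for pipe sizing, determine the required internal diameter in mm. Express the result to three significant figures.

D ≈ 212 mm

Swamee-Jain (Type III): D = 0.66·[ε^1.25·(LQ²/(gh_f))^4.75 + ν·Q^9.4·(L/(gh_f))^5.2]^0.04
LQ²/(gh_f) = 0.03192; L/(gh_f) = 5.585
Term 1 = ε^1.25·(…)^4.75 = 3.21×10^-13; Term 2 = ν·Q^9.4·(…)^5.2 = 1.74×10^-13
D = 0.66·(3.21×10^-13 + 1.74×10^-13)^0.04 = 0.2125 m = 212 mm
Check: V = 2.13 m/s, Re = 5.73×10^5, f = 0.01563, h_f = 31.2 m ≈ 33.4 m ✓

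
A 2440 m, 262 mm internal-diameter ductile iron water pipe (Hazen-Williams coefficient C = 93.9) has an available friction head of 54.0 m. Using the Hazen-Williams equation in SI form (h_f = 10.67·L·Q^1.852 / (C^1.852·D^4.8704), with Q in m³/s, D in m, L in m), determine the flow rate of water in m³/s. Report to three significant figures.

Q ≈ 0.0987 m³/s

Rearranging: Q = [h_f·C^1.852·D^4.8704 / (10.67·L)]^(1/1.852)
Q = [54.0·93.9^1.852·0.262^4.8704 / (10.67·2440)]^0.540 = 0.09866 m³/s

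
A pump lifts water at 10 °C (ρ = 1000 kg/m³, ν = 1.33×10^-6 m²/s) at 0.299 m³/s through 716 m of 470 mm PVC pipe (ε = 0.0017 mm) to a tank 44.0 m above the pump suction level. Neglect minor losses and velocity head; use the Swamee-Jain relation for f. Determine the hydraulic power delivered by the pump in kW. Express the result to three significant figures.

V = 4Q/(πD²) = 1.723 m/s; Re = 6.09×10^5; ε/D = 3.62×10^-6; f = 0.01271
h_f = f(L/D)V²/2g = 2.930 m
Total head H = z + h_f = 44.0 + 2.930 = 46.93 m
P_hyd = ρgQH = 1000·9.81·0.299·46.93 = 137.7 kW

P_hyd ≈ 138 kW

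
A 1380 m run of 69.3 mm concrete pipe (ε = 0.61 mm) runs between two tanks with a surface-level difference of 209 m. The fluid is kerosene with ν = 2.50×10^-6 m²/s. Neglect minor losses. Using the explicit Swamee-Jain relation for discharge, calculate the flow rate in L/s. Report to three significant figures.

Q ≈ 8.86 L/s

Swamee-Jain (Type II): Q = -0.965·√(gD⁵h_f/L)·ln[ε/(3.7D) + √(3.17ν²L/(gD³h_f))]
√(gD⁵h_f/L) = √(9.81·0.0693⁵·209/1380) = 0.001541
ε/(3.7D) = 0.00238; √(3.17ν²L/(gD³h_f)) = 2.00×10^-4
Q = -0.965·0.001541·ln(0.002579) = 0.008863 m³/s
Check: V = 2.35 m/s, Re = 6.51×10^4, f = 0.03763, h_f = 211 m ≈ 209 m ✓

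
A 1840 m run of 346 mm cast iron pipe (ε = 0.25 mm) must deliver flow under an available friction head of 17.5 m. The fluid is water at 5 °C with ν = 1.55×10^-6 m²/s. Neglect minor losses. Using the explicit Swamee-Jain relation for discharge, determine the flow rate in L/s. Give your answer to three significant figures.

Q ≈ 173 L/s

Swamee-Jain (Type II): Q = -0.965·√(gD⁵h_f/L)·ln[ε/(3.7D) + √(3.17ν²L/(gD³h_f))]
√(gD⁵h_f/L) = √(9.81·0.346⁵·17.5/1840) = 0.02151
ε/(3.7D) = 1.95×10^-4; √(3.17ν²L/(gD³h_f)) = 4.44×10^-5
Q = -0.965·0.02151·ln(2.397×10^-4) = 0.1730 m³/s
Check: V = 1.84 m/s, Re = 4.11×10^5, f = 0.01920, h_f = 17.6 m ≈ 17.5 m ✓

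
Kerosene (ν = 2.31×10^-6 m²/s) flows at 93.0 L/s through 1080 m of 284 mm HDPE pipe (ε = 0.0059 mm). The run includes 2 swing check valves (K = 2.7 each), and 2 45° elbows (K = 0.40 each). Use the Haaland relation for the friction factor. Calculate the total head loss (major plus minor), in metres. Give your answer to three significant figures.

H_L ≈ 7.34 m

V = 4Q/(πD²) = 1.468 m/s; V²/2g = 0.1099 m
Re = 1.80×10^5, ε/D = 2.08×10^-5 → f = 0.01593 (Haaland)
Major: h_f = f(L/D)·V²/2g = 0.01593·3803·0.1099 = 6.657 m
Minor: ΣK = 6.20; h_m = ΣK·V²/2g = 0.6811 m
Total H_L = 6.657 + 0.6811 = 7.338 m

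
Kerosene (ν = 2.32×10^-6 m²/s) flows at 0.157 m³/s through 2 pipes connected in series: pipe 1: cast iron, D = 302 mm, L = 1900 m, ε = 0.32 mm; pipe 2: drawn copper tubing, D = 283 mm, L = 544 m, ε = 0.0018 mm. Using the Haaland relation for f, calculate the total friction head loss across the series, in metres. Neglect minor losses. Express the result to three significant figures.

Pipe 1: V = 2.192 m/s, Re = 2.85×10^5, ε/D = 0.00106, f = 0.02081, h_1 = f(L/D)V²/2g = 32.06 m
Pipe 2: V = 2.496 m/s, Re = 3.04×10^5, ε/D = 6.36×10^-6, f = 0.01435, h_2 = f(L/D)V²/2g = 8.761 m
Series → Q common, losses add: H = Σh = 40.82 m

H ≈ 40.8 m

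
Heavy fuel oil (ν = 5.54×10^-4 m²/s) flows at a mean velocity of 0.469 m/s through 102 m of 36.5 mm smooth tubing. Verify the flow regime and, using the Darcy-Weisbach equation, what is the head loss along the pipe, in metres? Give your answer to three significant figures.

Re = VD/ν = 0.469·0.03650/5.54×10^-4 = 30.9 → laminar (Re < 2300)
f = 64/Re = 2.071
h_f = f(L/D)V²/(2g) = 2.071·(102/0.03650)·0.469²/(2·9.81) = 64.89 m

h_f ≈ 64.9 m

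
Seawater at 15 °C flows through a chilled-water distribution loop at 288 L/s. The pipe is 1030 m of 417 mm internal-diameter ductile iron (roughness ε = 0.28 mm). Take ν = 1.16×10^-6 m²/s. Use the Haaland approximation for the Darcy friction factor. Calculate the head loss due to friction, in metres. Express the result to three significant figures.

h_f ≈ 10.3 m

V = 4Q/(πD²) = 4·0.288/(π·0.417²) = 2.109 m/s
Re = VD/ν = 2.109·0.417/1.16×10^-6 = 7.58×10^5 → turbulent
ε/D = 0.28/417 = 6.71×10^-4
Haaland: f = 0.01836
h_f = f(L/D)V²/(2g) = 0.01836·(1030/0.417)·2.109²/(2·9.81) = 10.28 m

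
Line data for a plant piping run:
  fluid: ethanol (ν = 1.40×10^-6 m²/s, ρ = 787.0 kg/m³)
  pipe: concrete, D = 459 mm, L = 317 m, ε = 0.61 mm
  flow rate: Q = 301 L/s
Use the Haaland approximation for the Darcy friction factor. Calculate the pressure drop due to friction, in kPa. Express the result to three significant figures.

Δp ≈ 19.3 kPa

V = 4Q/(πD²) = 4·0.301/(π·0.459²) = 1.819 m/s
Re = VD/ν = 1.819·0.459/1.40×10^-6 = 5.96×10^5 → turbulent
ε/D = 0.61/459 = 0.00133
Haaland: f = 0.02147
h_f = f(L/D)V²/(2g) = 0.02147·(317/0.459)·1.819²/(2·9.81) = 2.501 m
Δp = ρg·h_f = 787.0·9.81·2.501 = 19.31 kPa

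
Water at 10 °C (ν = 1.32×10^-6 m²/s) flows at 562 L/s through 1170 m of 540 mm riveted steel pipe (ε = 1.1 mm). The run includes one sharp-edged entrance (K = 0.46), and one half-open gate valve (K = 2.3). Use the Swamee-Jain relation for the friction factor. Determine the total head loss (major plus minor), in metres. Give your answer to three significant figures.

H_L ≈ 16.7 m

V = 4Q/(πD²) = 2.454 m/s; V²/2g = 0.3069 m
Re = 1.00×10^6, ε/D = 0.00204 → f = 0.02379 (Swamee-Jain)
Major: h_f = f(L/D)·V²/2g = 0.02379·2167·0.3069 = 15.82 m
Minor: ΣK = 2.76; h_m = ΣK·V²/2g = 0.8471 m
Total H_L = 15.82 + 0.8471 = 16.67 m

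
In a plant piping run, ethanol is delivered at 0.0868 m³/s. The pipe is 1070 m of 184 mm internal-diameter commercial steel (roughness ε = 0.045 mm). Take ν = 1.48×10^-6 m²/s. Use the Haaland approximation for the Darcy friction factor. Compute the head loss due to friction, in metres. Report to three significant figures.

h_f ≈ 50.4 m

V = 4Q/(πD²) = 4·0.0868/(π·0.184²) = 3.264 m/s
Re = VD/ν = 3.264·0.184/1.48×10^-6 = 4.06×10^5 → turbulent
ε/D = 0.045/184 = 2.45×10^-4
Haaland: f = 0.01595
h_f = f(L/D)V²/(2g) = 0.01595·(1070/0.184)·3.264²/(2·9.81) = 50.38 m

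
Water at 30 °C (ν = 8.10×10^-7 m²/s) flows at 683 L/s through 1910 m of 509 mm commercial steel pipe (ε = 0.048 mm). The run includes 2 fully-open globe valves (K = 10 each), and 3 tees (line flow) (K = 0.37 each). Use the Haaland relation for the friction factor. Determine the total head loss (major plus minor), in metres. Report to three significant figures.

H_L ≈ 39.3 m

V = 4Q/(πD²) = 3.357 m/s; V²/2g = 0.5742 m
Re = 2.11×10^6, ε/D = 9.43×10^-5 → f = 0.01260 (Haaland)
Major: h_f = f(L/D)·V²/2g = 0.01260·3752·0.5742 = 27.15 m
Minor: ΣK = 21.1; h_m = ΣK·V²/2g = 12.12 m
Total H_L = 27.15 + 12.12 = 39.27 m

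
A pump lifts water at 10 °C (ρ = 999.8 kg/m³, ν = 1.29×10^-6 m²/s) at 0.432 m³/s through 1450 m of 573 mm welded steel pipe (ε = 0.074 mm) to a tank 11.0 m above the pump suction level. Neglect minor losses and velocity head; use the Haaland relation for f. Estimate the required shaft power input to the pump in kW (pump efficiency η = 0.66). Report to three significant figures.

V = 4Q/(πD²) = 1.675 m/s; Re = 7.44×10^5; ε/D = 1.29×10^-4; f = 0.01405
h_f = f(L/D)V²/2g = 5.086 m
Total head H = z + h_f = 11.0 + 5.086 = 16.09 m
P_hyd = ρgQH = 999.8·9.81·0.432·16.09 = 68.16 kW
P_shaft = P_hyd/η = 68.16/0.66 = 103.3 kW

P_shaft ≈ 103 kW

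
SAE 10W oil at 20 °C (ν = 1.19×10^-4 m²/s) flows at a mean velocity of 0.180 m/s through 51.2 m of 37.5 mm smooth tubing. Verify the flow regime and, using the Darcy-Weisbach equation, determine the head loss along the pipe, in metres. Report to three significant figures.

h_f ≈ 2.54 m

Re = VD/ν = 0.180·0.03750/1.19×10^-4 = 56.7 → laminar (Re < 2300)
f = 64/Re = 1.128
h_f = f(L/D)V²/(2g) = 1.128·(51.2/0.03750)·0.180²/(2·9.81) = 2.544 m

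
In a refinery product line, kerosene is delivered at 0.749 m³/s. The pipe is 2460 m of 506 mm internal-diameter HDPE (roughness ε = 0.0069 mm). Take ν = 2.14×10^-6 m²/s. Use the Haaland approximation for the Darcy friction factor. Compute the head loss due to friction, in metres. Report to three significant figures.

h_f ≈ 41.5 m

V = 4Q/(πD²) = 4·0.749/(π·0.506²) = 3.725 m/s
Re = VD/ν = 3.725·0.506/2.14×10^-6 = 8.81×10^5 → turbulent
ε/D = 0.0069/506 = 1.36×10^-5
Haaland: f = 0.01207
h_f = f(L/D)V²/(2g) = 0.01207·(2460/0.506)·3.725²/(2·9.81) = 41.49 m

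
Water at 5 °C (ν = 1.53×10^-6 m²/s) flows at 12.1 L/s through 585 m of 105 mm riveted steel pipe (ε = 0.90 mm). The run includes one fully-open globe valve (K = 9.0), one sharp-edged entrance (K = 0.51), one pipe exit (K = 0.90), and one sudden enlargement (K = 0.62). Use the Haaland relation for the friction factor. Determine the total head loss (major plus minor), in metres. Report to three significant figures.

V = 4Q/(πD²) = 1.397 m/s; V²/2g = 0.09953 m
Re = 9.59×10^4, ε/D = 0.00857 → f = 0.03671 (Haaland)
Major: h_f = f(L/D)·V²/2g = 0.03671·5571·0.09953 = 20.36 m
Minor: ΣK = 11.0; h_m = ΣK·V²/2g = 1.098 m
Total H_L = 20.36 + 1.098 = 21.45 m

H_L ≈ 21.5 m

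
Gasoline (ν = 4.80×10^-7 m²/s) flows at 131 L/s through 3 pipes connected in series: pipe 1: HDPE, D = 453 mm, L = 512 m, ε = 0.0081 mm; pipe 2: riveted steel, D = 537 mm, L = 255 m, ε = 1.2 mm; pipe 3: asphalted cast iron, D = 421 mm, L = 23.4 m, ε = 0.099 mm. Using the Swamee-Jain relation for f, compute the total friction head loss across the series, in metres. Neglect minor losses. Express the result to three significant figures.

H ≈ 0.713 m

Pipe 1: V = 0.8128 m/s, Re = 7.67×10^5, ε/D = 1.79×10^-5, f = 0.01251, h_1 = f(L/D)V²/2g = 0.4761 m
Pipe 2: V = 0.5784 m/s, Re = 6.47×10^5, ε/D = 0.00223, f = 0.02449, h_2 = f(L/D)V²/2g = 0.1983 m
Pipe 3: V = 0.9411 m/s, Re = 8.25×10^5, ε/D = 2.35×10^-4, f = 0.01530, h_3 = f(L/D)V²/2g = 0.03838 m
Series → Q common, losses add: H = Σh = 0.7127 m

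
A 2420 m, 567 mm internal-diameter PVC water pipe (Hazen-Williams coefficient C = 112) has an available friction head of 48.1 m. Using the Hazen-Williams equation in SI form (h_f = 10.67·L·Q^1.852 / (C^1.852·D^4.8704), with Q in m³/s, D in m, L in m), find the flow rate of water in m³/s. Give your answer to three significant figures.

Q ≈ 0.846 m³/s

Rearranging: Q = [h_f·C^1.852·D^4.8704 / (10.67·L)]^(1/1.852)
Q = [48.1·112^1.852·0.567^4.8704 / (10.67·2420)]^0.540 = 0.8457 m³/s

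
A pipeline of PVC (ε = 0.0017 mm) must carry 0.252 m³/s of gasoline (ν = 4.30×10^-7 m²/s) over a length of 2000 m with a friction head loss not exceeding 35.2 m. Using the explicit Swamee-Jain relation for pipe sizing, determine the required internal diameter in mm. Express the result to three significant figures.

Swamee-Jain (Type III): D = 0.66·[ε^1.25·(LQ²/(gh_f))^4.75 + ν·Q^9.4·(L/(gh_f))^5.2]^0.04
LQ²/(gh_f) = 0.3678; L/(gh_f) = 5.792
Term 1 = ε^1.25·(…)^4.75 = 5.31×10^-10; Term 2 = ν·Q^9.4·(…)^5.2 = 9.40×10^-9
D = 0.66·(5.31×10^-10 + 9.40×10^-9)^0.04 = 0.3158 m = 316 mm
Check: V = 3.22 m/s, Re = 2.36×10^6, f = 0.01032, h_f = 34.5 m ≈ 35.2 m ✓

D ≈ 316 mm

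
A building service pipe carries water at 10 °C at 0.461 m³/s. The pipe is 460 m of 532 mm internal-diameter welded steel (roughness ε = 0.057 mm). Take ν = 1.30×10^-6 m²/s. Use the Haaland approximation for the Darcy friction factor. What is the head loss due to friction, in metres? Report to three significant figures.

h_f ≈ 2.58 m

V = 4Q/(πD²) = 4·0.461/(π·0.532²) = 2.074 m/s
Re = VD/ν = 2.074·0.532/1.30×10^-6 = 8.49×10^5 → turbulent
ε/D = 0.057/532 = 1.07×10^-4
Haaland: f = 0.01361
h_f = f(L/D)V²/(2g) = 0.01361·(460/0.532)·2.074²/(2·9.81) = 2.580 m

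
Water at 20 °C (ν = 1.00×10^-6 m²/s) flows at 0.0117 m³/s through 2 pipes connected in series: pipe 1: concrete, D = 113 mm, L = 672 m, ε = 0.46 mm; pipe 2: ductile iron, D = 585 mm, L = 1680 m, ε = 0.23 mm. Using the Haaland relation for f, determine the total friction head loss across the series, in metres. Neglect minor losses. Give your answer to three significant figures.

H ≈ 12.1 m

Pipe 1: V = 1.167 m/s, Re = 1.32×10^5, ε/D = 0.00407, f = 0.02936, h_1 = f(L/D)V²/2g = 12.11 m
Pipe 2: V = 0.04353 m/s, Re = 2.55×10^4, ε/D = 3.93×10^-4, f = 0.02507, h_2 = f(L/D)V²/2g = 0.006952 m
Series → Q common, losses add: H = Σh = 12.12 m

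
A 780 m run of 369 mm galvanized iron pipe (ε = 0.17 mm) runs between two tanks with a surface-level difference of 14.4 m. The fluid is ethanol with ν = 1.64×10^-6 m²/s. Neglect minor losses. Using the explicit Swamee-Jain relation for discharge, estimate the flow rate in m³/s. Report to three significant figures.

Swamee-Jain (Type II): Q = -0.965·√(gD⁵h_f/L)·ln[ε/(3.7D) + √(3.17ν²L/(gD³h_f))]
√(gD⁵h_f/L) = √(9.81·0.369⁵·14.4/780) = 0.03520
ε/(3.7D) = 1.25×10^-4; √(3.17ν²L/(gD³h_f)) = 3.06×10^-5
Q = -0.965·0.03520·ln(1.551×10^-4) = 0.2979 m³/s
Check: V = 2.79 m/s, Re = 6.27×10^5, f = 0.01733, h_f = 14.5 m ≈ 14.4 m ✓

Q ≈ 0.298 m³/s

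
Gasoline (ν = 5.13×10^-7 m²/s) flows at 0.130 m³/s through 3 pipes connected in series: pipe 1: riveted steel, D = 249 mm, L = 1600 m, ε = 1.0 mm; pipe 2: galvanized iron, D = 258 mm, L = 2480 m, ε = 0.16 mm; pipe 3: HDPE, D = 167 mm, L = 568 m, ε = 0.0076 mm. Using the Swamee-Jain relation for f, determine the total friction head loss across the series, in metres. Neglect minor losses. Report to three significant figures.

Pipe 1: V = 2.670 m/s, Re = 1.30×10^6, ε/D = 0.00402, f = 0.02859, h_1 = f(L/D)V²/2g = 66.73 m
Pipe 2: V = 2.487 m/s, Re = 1.25×10^6, ε/D = 6.20×10^-4, f = 0.01797, h_2 = f(L/D)V²/2g = 54.44 m
Pipe 3: V = 5.935 m/s, Re = 1.93×10^6, ε/D = 4.55×10^-5, f = 0.01180, h_3 = f(L/D)V²/2g = 72.04 m
Series → Q common, losses add: H = Σh = 193.2 m

H ≈ 193 m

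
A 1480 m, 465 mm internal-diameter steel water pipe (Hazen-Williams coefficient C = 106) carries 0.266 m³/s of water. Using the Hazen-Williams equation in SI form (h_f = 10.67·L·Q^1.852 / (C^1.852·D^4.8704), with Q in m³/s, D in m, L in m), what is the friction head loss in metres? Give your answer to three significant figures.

h_f = 10.67·1480·0.266^1.852 / (106^1.852·0.465^4.8704) = 10.05 m

h_f ≈ 10.0 m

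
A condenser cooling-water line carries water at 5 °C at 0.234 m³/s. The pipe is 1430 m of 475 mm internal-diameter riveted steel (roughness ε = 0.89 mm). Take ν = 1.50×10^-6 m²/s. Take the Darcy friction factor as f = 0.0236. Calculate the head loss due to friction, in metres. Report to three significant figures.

V = 4Q/(πD²) = 4·0.234/(π·0.475²) = 1.321 m/s
h_f = f(L/D)V²/(2g) = 0.02360·(1430/0.475)·1.321²/(2·9.81) = 6.314 m

h_f ≈ 6.31 m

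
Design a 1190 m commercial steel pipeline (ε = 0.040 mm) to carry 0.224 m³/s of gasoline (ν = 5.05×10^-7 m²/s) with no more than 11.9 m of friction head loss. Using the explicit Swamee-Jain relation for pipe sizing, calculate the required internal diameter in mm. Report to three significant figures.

Swamee-Jain (Type III): D = 0.66·[ε^1.25·(LQ²/(gh_f))^4.75 + ν·Q^9.4·(L/(gh_f))^5.2]^0.04
LQ²/(gh_f) = 0.5115; L/(gh_f) = 10.19
Term 1 = ε^1.25·(…)^4.75 = 1.32×10^-7; Term 2 = ν·Q^9.4·(…)^5.2 = 6.90×10^-8
D = 0.66·(1.32×10^-7 + 6.90×10^-8)^0.04 = 0.3562 m = 356 mm
Check: V = 2.25 m/s, Re = 1.59×10^6, f = 0.01326, h_f = 11.4 m ≈ 11.9 m ✓

D ≈ 356 mm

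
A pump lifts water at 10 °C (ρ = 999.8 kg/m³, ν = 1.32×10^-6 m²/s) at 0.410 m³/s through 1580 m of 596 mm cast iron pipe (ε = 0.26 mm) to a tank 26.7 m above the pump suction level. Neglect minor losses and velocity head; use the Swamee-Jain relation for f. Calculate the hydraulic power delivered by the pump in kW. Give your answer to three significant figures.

V = 4Q/(πD²) = 1.470 m/s; Re = 6.64×10^5; ε/D = 4.36×10^-4; f = 0.01712
h_f = f(L/D)V²/2g = 4.997 m
Total head H = z + h_f = 26.7 + 4.997 = 31.70 m
P_hyd = ρgQH = 999.8·9.81·0.410·31.70 = 127.5 kW

P_hyd ≈ 127 kW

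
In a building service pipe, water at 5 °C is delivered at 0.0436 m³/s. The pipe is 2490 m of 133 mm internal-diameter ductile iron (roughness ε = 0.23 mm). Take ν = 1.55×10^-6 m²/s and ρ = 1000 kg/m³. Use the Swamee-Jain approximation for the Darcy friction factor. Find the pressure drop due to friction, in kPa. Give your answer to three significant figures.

Δp ≈ 2160 kPa

V = 4Q/(πD²) = 4·0.0436/(π·0.133²) = 3.138 m/s
Re = VD/ν = 3.138·0.133/1.55×10^-6 = 2.69×10^5 → turbulent
ε/D = 0.23/133 = 0.00173
Swamee-Jain: f = 0.02344
h_f = f(L/D)V²/(2g) = 0.02344·(2490/0.133)·3.138²/(2·9.81) = 220.2 m
Δp = ρg·h_f = 1000·9.81·220.2 = 2161 kPa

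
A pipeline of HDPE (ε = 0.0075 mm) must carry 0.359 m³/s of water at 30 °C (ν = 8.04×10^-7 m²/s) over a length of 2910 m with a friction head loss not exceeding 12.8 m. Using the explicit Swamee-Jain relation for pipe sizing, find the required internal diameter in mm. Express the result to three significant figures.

D ≈ 494 mm

Swamee-Jain (Type III): D = 0.66·[ε^1.25·(LQ²/(gh_f))^4.75 + ν·Q^9.4·(L/(gh_f))^5.2]^0.04
LQ²/(gh_f) = 2.987; L/(gh_f) = 23.17
Term 1 = ε^1.25·(…)^4.75 = 7.10×10^-5; Term 2 = ν·Q^9.4·(…)^5.2 = 6.63×10^-4
D = 0.66·(7.10×10^-5 + 6.63×10^-4)^0.04 = 0.4945 m = 494 mm
Check: V = 1.87 m/s, Re = 1.15×10^6, f = 0.01174, h_f = 12.3 m ≈ 12.8 m ✓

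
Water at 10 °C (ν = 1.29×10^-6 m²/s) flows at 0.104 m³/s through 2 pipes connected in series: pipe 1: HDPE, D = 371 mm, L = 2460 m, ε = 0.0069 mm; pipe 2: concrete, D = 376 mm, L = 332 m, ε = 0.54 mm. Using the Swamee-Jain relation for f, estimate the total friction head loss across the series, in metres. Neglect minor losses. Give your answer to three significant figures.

H ≈ 5.52 m

Pipe 1: V = 0.9620 m/s, Re = 2.77×10^5, ε/D = 1.86×10^-5, f = 0.01480, h_1 = f(L/D)V²/2g = 4.630 m
Pipe 2: V = 0.9366 m/s, Re = 2.73×10^5, ε/D = 0.00144, f = 0.02247, h_2 = f(L/D)V²/2g = 0.8871 m
Series → Q common, losses add: H = Σh = 5.517 m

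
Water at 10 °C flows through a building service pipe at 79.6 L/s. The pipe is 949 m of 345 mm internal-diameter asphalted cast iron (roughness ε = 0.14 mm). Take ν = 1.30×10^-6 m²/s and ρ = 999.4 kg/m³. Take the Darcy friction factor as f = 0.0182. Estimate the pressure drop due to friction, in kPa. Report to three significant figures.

Δp ≈ 18.1 kPa

V = 4Q/(πD²) = 4·0.0796/(π·0.345²) = 0.8515 m/s
h_f = f(L/D)V²/(2g) = 0.01820·(949/0.345)·0.8515²/(2·9.81) = 1.850 m
Δp = ρg·h_f = 999.4·9.81·1.850 = 18.14 kPa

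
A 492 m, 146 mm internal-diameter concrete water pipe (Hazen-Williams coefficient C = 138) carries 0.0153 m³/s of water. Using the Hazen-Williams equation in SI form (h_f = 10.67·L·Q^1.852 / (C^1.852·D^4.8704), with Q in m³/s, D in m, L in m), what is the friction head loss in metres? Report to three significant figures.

h_f = 10.67·492·0.0153^1.852 / (138^1.852·0.146^4.8704) = 2.918 m

h_f ≈ 2.92 m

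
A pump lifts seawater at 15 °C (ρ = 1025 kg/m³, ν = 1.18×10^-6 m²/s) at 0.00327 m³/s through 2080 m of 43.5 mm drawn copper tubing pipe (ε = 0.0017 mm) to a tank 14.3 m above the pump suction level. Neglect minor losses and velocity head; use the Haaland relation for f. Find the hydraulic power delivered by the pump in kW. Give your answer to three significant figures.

V = 4Q/(πD²) = 2.200 m/s; Re = 8.11×10^4; ε/D = 3.91×10^-5; f = 0.01877
h_f = f(L/D)V²/2g = 221.4 m
Total head H = z + h_f = 14.3 + 221.4 = 235.7 m
P_hyd = ρgQH = 1025·9.81·0.00327·235.7 = 7.751 kW

P_hyd ≈ 7.75 kW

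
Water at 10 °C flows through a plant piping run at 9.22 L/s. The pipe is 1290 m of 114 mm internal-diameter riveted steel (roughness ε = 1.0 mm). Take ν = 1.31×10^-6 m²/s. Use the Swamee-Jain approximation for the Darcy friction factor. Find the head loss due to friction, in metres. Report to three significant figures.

V = 4Q/(πD²) = 4·0.00922/(π·0.114²) = 0.9033 m/s
Re = VD/ν = 0.9033·0.114/1.31×10^-6 = 7.86×10^4 → turbulent
ε/D = 1.0/114 = 0.00877
Swamee-Jain: f = 0.03739
h_f = f(L/D)V²/(2g) = 0.03739·(1290/0.114)·0.9033²/(2·9.81) = 17.60 m

h_f ≈ 17.6 m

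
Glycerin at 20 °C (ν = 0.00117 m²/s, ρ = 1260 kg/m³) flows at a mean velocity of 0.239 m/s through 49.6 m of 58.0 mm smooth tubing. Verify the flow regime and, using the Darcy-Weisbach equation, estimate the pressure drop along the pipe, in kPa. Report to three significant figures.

Re = VD/ν = 0.239·0.05800/0.00117 = 11.8 → laminar (Re < 2300)
f = 64/Re = 5.402
h_f = f(L/D)V²/(2g) = 5.402·(49.6/0.05800)·0.239²/(2·9.81) = 13.45 m
Δp = ρg·h_f = 1260·9.81·13.45 = 166.2 kPa

Δp ≈ 166 kPa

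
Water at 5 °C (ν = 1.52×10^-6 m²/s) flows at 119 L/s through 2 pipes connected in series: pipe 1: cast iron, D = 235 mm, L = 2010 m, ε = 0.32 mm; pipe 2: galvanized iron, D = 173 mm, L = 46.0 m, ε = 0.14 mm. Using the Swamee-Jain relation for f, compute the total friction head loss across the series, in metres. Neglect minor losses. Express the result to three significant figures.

Pipe 1: V = 2.744 m/s, Re = 4.24×10^5, ε/D = 0.00136, f = 0.02189, h_1 = f(L/D)V²/2g = 71.84 m
Pipe 2: V = 5.062 m/s, Re = 5.76×10^5, ε/D = 8.09×10^-4, f = 0.01938, h_2 = f(L/D)V²/2g = 6.732 m
Series → Q common, losses add: H = Σh = 78.57 m

H ≈ 78.6 m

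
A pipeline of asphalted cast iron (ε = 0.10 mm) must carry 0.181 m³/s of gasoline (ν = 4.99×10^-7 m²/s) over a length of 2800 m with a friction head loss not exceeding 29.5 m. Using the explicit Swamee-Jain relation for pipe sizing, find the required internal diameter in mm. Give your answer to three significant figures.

Swamee-Jain (Type III): D = 0.66·[ε^1.25·(LQ²/(gh_f))^4.75 + ν·Q^9.4·(L/(gh_f))^5.2]^0.04
LQ²/(gh_f) = 0.3170; L/(gh_f) = 9.675
Term 1 = ε^1.25·(…)^4.75 = 4.26×10^-8; Term 2 = ν·Q^9.4·(…)^5.2 = 7.01×10^-9
D = 0.66·(4.26×10^-8 + 7.01×10^-9)^0.04 = 0.3368 m = 337 mm
Check: V = 2.03 m/s, Re = 1.37×10^6, f = 0.01554, h_f = 27.2 m ≈ 29.5 m ✓

D ≈ 337 mm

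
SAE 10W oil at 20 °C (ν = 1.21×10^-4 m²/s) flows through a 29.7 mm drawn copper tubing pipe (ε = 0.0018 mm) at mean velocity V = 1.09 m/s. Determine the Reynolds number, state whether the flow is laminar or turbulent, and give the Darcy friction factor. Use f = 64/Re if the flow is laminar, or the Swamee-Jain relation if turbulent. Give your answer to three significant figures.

Re ≈ 268; laminar; f = 64/Re ≈ 0.239

Re = VD/ν = 1.090·0.0297/1.21×10^-4 = 268
Re < 2300 → laminar → f = 64/Re = 0.2392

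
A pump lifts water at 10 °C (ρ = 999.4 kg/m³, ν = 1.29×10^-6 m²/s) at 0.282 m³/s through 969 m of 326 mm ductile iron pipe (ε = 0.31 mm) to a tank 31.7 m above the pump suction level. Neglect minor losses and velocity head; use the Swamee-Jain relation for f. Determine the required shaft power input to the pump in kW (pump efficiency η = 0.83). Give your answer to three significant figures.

P_shaft ≈ 220 kW

V = 4Q/(πD²) = 3.379 m/s; Re = 8.54×10^5; ε/D = 9.51×10^-4; f = 0.01986
h_f = f(L/D)V²/2g = 34.35 m
Total head H = z + h_f = 31.7 + 34.35 = 66.05 m
P_hyd = ρgQH = 999.4·9.81·0.282·66.05 = 182.6 kW
P_shaft = P_hyd/η = 182.6/0.83 = 220.0 kW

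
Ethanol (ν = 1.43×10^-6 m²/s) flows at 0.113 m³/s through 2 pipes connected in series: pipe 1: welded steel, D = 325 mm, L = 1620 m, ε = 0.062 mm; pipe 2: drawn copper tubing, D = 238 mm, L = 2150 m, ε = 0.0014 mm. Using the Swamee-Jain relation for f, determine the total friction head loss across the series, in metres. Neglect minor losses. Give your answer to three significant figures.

H ≈ 48.0 m

Pipe 1: V = 1.362 m/s, Re = 3.10×10^5, ε/D = 1.91×10^-4, f = 0.01618, h_1 = f(L/D)V²/2g = 7.626 m
Pipe 2: V = 2.540 m/s, Re = 4.23×10^5, ε/D = 5.88×10^-6, f = 0.01358, h_2 = f(L/D)V²/2g = 40.34 m
Series → Q common, losses add: H = Σh = 47.96 m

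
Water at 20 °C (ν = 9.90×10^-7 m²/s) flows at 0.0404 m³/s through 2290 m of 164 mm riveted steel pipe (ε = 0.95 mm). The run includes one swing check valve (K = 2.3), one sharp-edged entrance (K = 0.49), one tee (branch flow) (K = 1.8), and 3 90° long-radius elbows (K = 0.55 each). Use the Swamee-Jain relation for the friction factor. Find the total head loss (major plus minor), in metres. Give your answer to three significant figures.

H_L ≈ 84.9 m

V = 4Q/(πD²) = 1.913 m/s; V²/2g = 0.1864 m
Re = 3.17×10^5, ε/D = 0.00579 → f = 0.03217 (Swamee-Jain)
Major: h_f = f(L/D)·V²/2g = 0.03217·13963·0.1864 = 83.73 m
Minor: ΣK = 6.24; h_m = ΣK·V²/2g = 1.163 m
Total H_L = 83.73 + 1.163 = 84.90 m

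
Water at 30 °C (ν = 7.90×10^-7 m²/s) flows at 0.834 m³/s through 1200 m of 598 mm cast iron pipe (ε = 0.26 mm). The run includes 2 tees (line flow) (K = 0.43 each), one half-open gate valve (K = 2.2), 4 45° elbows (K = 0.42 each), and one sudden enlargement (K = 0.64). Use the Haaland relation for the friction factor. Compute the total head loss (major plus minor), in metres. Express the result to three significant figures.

V = 4Q/(πD²) = 2.969 m/s; V²/2g = 0.4494 m
Re = 2.25×10^6, ε/D = 4.35×10^-4 → f = 0.01644 (Haaland)
Major: h_f = f(L/D)·V²/2g = 0.01644·2007·0.4494 = 14.83 m
Minor: ΣK = 5.38; h_m = ΣK·V²/2g = 2.418 m
Total H_L = 14.83 + 2.418 = 17.25 m

H_L ≈ 17.2 m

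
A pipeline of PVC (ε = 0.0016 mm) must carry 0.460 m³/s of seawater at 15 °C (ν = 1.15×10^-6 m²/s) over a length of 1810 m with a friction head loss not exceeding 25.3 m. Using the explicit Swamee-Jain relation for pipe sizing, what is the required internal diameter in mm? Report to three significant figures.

Swamee-Jain (Type III): D = 0.66·[ε^1.25·(LQ²/(gh_f))^4.75 + ν·Q^9.4·(L/(gh_f))^5.2]^0.04
LQ²/(gh_f) = 1.543; L/(gh_f) = 7.293
Term 1 = ε^1.25·(…)^4.75 = 4.47×10^-7; Term 2 = ν·Q^9.4·(…)^5.2 = 2.39×10^-5
D = 0.66·(4.47×10^-7 + 2.39×10^-5)^0.04 = 0.4315 m = 431 mm
Check: V = 3.15 m/s, Re = 1.18×10^6, f = 0.01139, h_f = 24.1 m ≈ 25.3 m ✓

D ≈ 431 mm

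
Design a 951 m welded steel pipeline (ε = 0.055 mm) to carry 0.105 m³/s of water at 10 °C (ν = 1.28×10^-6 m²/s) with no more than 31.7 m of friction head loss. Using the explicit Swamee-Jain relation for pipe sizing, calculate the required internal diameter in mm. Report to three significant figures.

Swamee-Jain (Type III): D = 0.66·[ε^1.25·(LQ²/(gh_f))^4.75 + ν·Q^9.4·(L/(gh_f))^5.2]^0.04
LQ²/(gh_f) = 0.03372; L/(gh_f) = 3.058
Term 1 = ε^1.25·(…)^4.75 = 4.82×10^-13; Term 2 = ν·Q^9.4·(…)^5.2 = 2.70×10^-13
D = 0.66·(4.82×10^-13 + 2.70×10^-13)^0.04 = 0.2161 m = 216 mm
Check: V = 2.86 m/s, Re = 4.83×10^5, f = 0.01604, h_f = 29.5 m ≈ 31.7 m ✓

D ≈ 216 mm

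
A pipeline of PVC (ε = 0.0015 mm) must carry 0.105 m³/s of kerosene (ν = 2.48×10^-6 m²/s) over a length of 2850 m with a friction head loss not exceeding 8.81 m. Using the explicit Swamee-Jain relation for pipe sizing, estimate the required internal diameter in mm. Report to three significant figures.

Swamee-Jain (Type III): D = 0.66·[ε^1.25·(LQ²/(gh_f))^4.75 + ν·Q^9.4·(L/(gh_f))^5.2]^0.04
LQ²/(gh_f) = 0.3636; L/(gh_f) = 32.98
Term 1 = ε^1.25·(…)^4.75 = 4.29×10^-10; Term 2 = ν·Q^9.4·(…)^5.2 = 1.23×10^-7
D = 0.66·(4.29×10^-10 + 1.23×10^-7)^0.04 = 0.3492 m = 349 mm
Check: V = 1.10 m/s, Re = 1.54×10^5, f = 0.01638, h_f = 8.18 m ≈ 8.81 m ✓

D ≈ 349 mm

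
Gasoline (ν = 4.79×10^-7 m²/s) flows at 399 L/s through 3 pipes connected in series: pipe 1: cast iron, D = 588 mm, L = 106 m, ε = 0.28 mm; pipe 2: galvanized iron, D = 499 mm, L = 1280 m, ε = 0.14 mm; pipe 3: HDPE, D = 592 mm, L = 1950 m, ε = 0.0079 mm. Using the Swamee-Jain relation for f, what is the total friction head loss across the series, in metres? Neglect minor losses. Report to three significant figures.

Pipe 1: V = 1.469 m/s, Re = 1.80×10^6, ε/D = 4.76×10^-4, f = 0.01689, h_1 = f(L/D)V²/2g = 0.3351 m
Pipe 2: V = 2.040 m/s, Re = 2.13×10^6, ε/D = 2.81×10^-4, f = 0.01518, h_2 = f(L/D)V²/2g = 8.261 m
Pipe 3: V = 1.450 m/s, Re = 1.79×10^6, ε/D = 1.33×10^-5, f = 0.01100, h_3 = f(L/D)V²/2g = 3.882 m
Series → Q common, losses add: H = Σh = 12.48 m

H ≈ 12.5 m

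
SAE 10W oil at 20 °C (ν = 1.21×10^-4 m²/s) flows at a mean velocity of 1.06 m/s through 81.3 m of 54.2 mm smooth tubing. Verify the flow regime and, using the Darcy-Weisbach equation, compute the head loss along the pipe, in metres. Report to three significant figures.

Re = VD/ν = 1.06·0.05420/1.21×10^-4 = 475 → laminar (Re < 2300)
f = 64/Re = 0.1348
h_f = f(L/D)V²/(2g) = 0.1348·(81.3/0.05420)·1.06²/(2·9.81) = 11.58 m

h_f ≈ 11.6 m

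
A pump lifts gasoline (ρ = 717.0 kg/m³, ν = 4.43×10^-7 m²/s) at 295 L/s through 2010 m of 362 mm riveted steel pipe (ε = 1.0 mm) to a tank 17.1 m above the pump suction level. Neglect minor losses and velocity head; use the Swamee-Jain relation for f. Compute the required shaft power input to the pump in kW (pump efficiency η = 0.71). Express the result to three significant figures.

P_shaft ≈ 224 kW

V = 4Q/(πD²) = 2.866 m/s; Re = 2.34×10^6; ε/D = 0.00276; f = 0.02567
h_f = f(L/D)V²/2g = 59.68 m
Total head H = z + h_f = 17.1 + 59.68 = 76.78 m
P_hyd = ρgQH = 717.0·9.81·0.295·76.78 = 159.3 kW
P_shaft = P_hyd/η = 159.3/0.71 = 224.4 kW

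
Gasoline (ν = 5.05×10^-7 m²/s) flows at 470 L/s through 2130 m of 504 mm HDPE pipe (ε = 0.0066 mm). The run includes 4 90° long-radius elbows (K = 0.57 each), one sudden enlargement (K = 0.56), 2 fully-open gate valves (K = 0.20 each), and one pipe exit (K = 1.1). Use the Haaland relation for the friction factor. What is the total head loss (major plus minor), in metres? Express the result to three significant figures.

H_L ≈ 13.8 m

V = 4Q/(πD²) = 2.356 m/s; V²/2g = 0.2829 m
Re = 2.35×10^6, ε/D = 1.31×10^-5 → f = 0.01052 (Haaland)
Major: h_f = f(L/D)·V²/2g = 0.01052·4226·0.2829 = 12.57 m
Minor: ΣK = 4.34; h_m = ΣK·V²/2g = 1.228 m
Total H_L = 12.57 + 1.228 = 13.80 m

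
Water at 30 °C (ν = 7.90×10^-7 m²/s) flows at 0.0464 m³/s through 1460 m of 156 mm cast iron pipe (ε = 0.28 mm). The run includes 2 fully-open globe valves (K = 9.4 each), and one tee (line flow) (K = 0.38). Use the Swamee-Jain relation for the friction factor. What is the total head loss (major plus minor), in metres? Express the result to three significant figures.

H_L ≈ 71.2 m

V = 4Q/(πD²) = 2.428 m/s; V²/2g = 0.3004 m
Re = 4.79×10^5, ε/D = 0.00179 → f = 0.02329 (Swamee-Jain)
Major: h_f = f(L/D)·V²/2g = 0.02329·9359·0.3004 = 65.48 m
Minor: ΣK = 19.2; h_m = ΣK·V²/2g = 5.761 m
Total H_L = 65.48 + 5.761 = 71.24 m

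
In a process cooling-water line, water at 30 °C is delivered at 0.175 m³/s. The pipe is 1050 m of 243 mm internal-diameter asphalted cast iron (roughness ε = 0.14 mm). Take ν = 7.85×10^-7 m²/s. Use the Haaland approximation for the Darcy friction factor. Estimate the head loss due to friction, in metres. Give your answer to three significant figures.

h_f ≈ 55.3 m

V = 4Q/(πD²) = 4·0.175/(π·0.243²) = 3.773 m/s
Re = VD/ν = 3.773·0.243/7.85×10^-7 = 1.17×10^6 → turbulent
ε/D = 0.14/243 = 5.76×10^-4
Haaland: f = 0.01762
h_f = f(L/D)V²/(2g) = 0.01762·(1050/0.243)·3.773²/(2·9.81) = 55.25 m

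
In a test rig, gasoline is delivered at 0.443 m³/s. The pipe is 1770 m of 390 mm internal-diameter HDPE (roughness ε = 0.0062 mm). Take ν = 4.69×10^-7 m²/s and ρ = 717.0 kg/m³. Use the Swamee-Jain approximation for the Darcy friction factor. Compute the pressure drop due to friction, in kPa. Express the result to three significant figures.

Δp ≈ 233 kPa

V = 4Q/(πD²) = 4·0.443/(π·0.390²) = 3.708 m/s
Re = VD/ν = 3.708·0.390/4.69×10^-7 = 3.08×10^6 → turbulent
ε/D = 0.0062/390 = 1.59×10^-5
Swamee-Jain: f = 0.01041
h_f = f(L/D)V²/(2g) = 0.01041·(1770/0.390)·3.708²/(2·9.81) = 33.12 m
Δp = ρg·h_f = 717.0·9.81·33.12 = 233.0 kPa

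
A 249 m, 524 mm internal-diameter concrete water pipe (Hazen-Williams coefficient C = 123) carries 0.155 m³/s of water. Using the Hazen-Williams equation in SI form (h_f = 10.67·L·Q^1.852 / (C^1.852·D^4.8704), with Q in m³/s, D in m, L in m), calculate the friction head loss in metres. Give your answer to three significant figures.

h_f ≈ 0.264 m

h_f = 10.67·249·0.155^1.852 / (123^1.852·0.524^4.8704) = 0.2638 m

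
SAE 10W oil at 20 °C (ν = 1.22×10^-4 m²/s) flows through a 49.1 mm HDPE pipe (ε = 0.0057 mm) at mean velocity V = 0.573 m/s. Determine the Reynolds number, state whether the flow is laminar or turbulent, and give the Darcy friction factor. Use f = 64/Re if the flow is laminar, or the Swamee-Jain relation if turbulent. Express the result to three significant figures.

Re = VD/ν = 0.5730·0.0491/1.22×10^-4 = 231
Re < 2300 → laminar → f = 64/Re = 0.2775

Re ≈ 231; laminar; f = 64/Re ≈ 0.278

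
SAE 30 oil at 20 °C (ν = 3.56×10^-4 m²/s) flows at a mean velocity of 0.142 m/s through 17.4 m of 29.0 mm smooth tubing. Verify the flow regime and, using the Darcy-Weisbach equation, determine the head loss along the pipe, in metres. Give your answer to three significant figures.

Re = VD/ν = 0.142·0.02900/3.56×10^-4 = 11.6 → laminar (Re < 2300)
f = 64/Re = 5.533
h_f = f(L/D)V²/(2g) = 5.533·(17.4/0.02900)·0.142²/(2·9.81) = 3.412 m

h_f ≈ 3.41 m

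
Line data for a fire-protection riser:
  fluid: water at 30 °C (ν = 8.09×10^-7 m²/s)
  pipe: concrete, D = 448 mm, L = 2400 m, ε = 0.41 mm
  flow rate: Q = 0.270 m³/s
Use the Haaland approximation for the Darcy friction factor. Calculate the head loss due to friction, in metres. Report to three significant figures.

V = 4Q/(πD²) = 4·0.270/(π·0.448²) = 1.713 m/s
Re = VD/ν = 1.713·0.448/8.09×10^-7 = 9.49×10^5 → turbulent
ε/D = 0.41/448 = 9.15×10^-4
Haaland: f = 0.01956
h_f = f(L/D)V²/(2g) = 0.01956·(2400/0.448)·1.713²/(2·9.81) = 15.67 m

h_f ≈ 15.7 m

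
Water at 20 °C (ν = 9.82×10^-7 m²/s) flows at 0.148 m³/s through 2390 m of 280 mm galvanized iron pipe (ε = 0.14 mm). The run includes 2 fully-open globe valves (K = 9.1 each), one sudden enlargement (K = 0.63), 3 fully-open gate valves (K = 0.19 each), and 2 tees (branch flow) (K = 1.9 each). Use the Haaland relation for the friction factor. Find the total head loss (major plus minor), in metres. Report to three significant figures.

V = 4Q/(πD²) = 2.404 m/s; V²/2g = 0.2945 m
Re = 6.85×10^5, ε/D = 5.00×10^-4 → f = 0.01736 (Haaland)
Major: h_f = f(L/D)·V²/2g = 0.01736·8536·0.2945 = 43.64 m
Minor: ΣK = 23.2; h_m = ΣK·V²/2g = 6.831 m
Total H_L = 43.64 + 6.831 = 50.47 m

H_L ≈ 50.5 m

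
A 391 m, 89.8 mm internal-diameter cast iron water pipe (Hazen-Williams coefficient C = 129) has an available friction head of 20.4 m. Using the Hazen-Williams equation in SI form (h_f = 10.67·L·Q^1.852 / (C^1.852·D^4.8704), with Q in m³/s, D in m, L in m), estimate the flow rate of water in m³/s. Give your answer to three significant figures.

Q ≈ 0.0129 m³/s

Rearranging: Q = [h_f·C^1.852·D^4.8704 / (10.67·L)]^(1/1.852)
Q = [20.4·129^1.852·0.0898^4.8704 / (10.67·391)]^0.540 = 0.01289 m³/s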